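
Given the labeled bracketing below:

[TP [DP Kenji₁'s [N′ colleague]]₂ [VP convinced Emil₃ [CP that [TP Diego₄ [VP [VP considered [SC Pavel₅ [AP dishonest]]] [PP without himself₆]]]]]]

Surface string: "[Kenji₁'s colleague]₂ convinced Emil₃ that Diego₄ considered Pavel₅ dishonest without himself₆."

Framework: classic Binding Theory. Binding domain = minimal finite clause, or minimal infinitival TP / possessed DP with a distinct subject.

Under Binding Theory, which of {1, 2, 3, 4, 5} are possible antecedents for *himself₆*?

{4}

*himself* is an anaphor, so Principle A applies: it must be bound in its binding domain.
Binding domain of *himself₆*: the embedded TP, whose subject is Diego₄.
*Kenji₁* does not c-command the anaphor → cannot bind it.
*[Kenji₁'s colleague]₂* c-commands the anaphor but is outside its binding domain → cannot satisfy Principle A.
*Emil₃* c-commands the anaphor but is outside its binding domain → cannot satisfy Principle A.
*Diego₄* c-commands the anaphor within its binding domain → licit binder.
*Pavel₅* does not c-command the anaphor → cannot bind it.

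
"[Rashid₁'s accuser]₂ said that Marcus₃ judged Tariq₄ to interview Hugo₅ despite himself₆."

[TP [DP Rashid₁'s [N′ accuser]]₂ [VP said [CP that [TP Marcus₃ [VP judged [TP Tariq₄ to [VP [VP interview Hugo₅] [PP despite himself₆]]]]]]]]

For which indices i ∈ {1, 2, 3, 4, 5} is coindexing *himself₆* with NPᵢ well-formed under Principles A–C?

{4}

*himself* is an anaphor, so Principle A applies: it must be bound in its binding domain.
Binding domain of *himself₆*: the embedded TP, whose subject is Tariq₄.
*Rashid₁* does not c-command the anaphor → cannot bind it.
*[Rashid₁'s accuser]₂* c-commands the anaphor but is outside its binding domain → cannot satisfy Principle A.
*Marcus₃* c-commands the anaphor but is outside its binding domain → cannot satisfy Principle A.
*Tariq₄* c-commands the anaphor within its binding domain → licit binder.
*Hugo₅* does not c-command the anaphor → cannot bind it.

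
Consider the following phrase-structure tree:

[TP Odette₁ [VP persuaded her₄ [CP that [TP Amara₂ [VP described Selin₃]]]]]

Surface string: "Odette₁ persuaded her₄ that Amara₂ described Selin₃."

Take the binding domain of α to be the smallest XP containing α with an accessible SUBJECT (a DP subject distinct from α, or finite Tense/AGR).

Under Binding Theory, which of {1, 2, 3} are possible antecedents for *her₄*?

none

*her* is a pronoun, so Principle B applies: it must be free in its binding domain.
Binding domain of *her₄*: the matrix TP, whose subject is Odette₁.
*Odette₁* c-commands the pronoun within its binding domain → coindexation would violate Principle B.
*Amara₂*: the pronoun c-commands this R-expression → coindexation would violate Principle C on *Amara₂*.
*Selin₃*: the pronoun c-commands this R-expression → coindexation would violate Principle C on *Selin₃*.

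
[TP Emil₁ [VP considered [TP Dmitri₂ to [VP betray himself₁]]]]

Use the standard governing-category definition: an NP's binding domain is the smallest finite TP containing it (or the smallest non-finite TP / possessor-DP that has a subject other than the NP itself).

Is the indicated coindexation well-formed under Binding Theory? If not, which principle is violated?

Principle A

The two coindexed NPs are *Emil₁* and *himself₁*.
*himself₁* is an anaphor. Principle A requires it to be bound within its binding domain — the embedded TP, whose subject is Dmitri₂.
Within that domain it is c-commanded by *Dmitri₂*, which does not share its index.
*Emil₁* does c-command the anaphor, but from outside its binding domain.
The anaphor is unbound in its domain → Principle A violation.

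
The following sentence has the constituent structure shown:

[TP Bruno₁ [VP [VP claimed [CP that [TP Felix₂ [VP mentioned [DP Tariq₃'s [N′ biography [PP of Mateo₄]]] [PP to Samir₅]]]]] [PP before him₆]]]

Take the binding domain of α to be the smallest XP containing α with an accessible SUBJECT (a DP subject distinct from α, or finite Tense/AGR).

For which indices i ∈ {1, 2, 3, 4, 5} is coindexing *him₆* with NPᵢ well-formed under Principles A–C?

*him* is a pronoun, so Principle B applies: it must be free in its binding domain.
Binding domain of *him₆*: the matrix TP, whose subject is Bruno₁.
*Bruno₁* c-commands the pronoun within its binding domain → coindexation would violate Principle B.
*Felix₂* and the pronoun do not c-command one another → neither Principle B nor Principle C is at stake; coindexation permitted.
*Tariq₃* and the pronoun do not c-command one another → neither Principle B nor Principle C is at stake; coindexation permitted.
*Mateo₄* and the pronoun do not c-command one another → neither Principle B nor Principle C is at stake; coindexation permitted.
*Samir₅* and the pronoun do not c-command one another → neither Principle B nor Principle C is at stake; coindexation permitted.

{2, 3, 4, 5}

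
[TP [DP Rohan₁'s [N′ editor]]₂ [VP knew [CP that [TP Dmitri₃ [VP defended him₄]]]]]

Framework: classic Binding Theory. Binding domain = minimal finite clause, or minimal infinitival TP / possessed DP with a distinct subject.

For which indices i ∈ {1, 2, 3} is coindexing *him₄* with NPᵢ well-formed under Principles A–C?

*him* is a pronoun, so Principle B applies: it must be free in its binding domain.
Binding domain of *him₄*: the embedded TP, whose subject is Dmitri₃.
*Rohan₁* and the pronoun do not c-command one another → neither Principle B nor Principle C is at stake; coindexation permitted.
*[Rohan₁'s editor]₂* c-commands the pronoun but from outside its binding domain, and is not c-commanded by it → coindexation permitted.
*Dmitri₃* c-commands the pronoun within its binding domain → coindexation would violate Principle B.

{1, 2}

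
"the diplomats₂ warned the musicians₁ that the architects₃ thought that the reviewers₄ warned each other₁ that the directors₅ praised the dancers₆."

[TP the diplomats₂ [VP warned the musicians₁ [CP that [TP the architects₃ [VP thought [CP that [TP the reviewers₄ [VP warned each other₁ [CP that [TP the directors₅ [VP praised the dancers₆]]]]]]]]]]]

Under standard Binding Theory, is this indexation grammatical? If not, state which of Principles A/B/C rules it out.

Principle A

The two coindexed NPs are *the musicians₁* and *each other₁*.
*each other₁* is an anaphor. Principle A requires it to be bound within its binding domain — the embedded TP, whose subject is the reviewers₄.
Within that domain it is c-commanded by *the reviewers₄*, which does not share its index.
*the musicians₁* does c-command the anaphor, but from outside its binding domain.
The anaphor is unbound in its domain → Principle A violation.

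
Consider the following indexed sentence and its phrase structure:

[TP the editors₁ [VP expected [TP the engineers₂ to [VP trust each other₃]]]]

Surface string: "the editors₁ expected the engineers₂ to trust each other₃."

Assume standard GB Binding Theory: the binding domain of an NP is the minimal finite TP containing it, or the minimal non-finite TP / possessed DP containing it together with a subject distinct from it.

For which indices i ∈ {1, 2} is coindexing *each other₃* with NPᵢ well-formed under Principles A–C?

*each other* is an anaphor, so Principle A applies: it must be bound in its binding domain.
Binding domain of *each other₃*: the embedded TP, whose subject is the engineers₂.
*the editors₁* c-commands the anaphor but is outside its binding domain → cannot satisfy Principle A.
*the engineers₂* c-commands the anaphor within its binding domain → licit binder.

{2}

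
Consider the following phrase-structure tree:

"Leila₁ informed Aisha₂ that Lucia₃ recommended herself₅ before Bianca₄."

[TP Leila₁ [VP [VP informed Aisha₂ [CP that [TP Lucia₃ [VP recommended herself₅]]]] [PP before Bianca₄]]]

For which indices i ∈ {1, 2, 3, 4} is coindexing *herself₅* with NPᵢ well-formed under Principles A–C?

{3}

*herself* is an anaphor, so Principle A applies: it must be bound in its binding domain.
Binding domain of *herself₅*: the embedded TP, whose subject is Lucia₃.
*Leila₁* c-commands the anaphor but is outside its binding domain → cannot satisfy Principle A.
*Aisha₂* c-commands the anaphor but is outside its binding domain → cannot satisfy Principle A.
*Lucia₃* c-commands the anaphor within its binding domain → licit binder.
*Bianca₄* does not c-command the anaphor → cannot bind it.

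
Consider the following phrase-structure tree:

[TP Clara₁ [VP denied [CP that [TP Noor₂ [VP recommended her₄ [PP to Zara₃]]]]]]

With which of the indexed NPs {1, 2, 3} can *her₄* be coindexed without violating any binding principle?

{1}

*her* is a pronoun, so Principle B applies: it must be free in its binding domain.
Binding domain of *her₄*: the embedded TP, whose subject is Noor₂.
*Clara₁* c-commands the pronoun but from outside its binding domain, and is not c-commanded by it → coindexation permitted.
*Noor₂* c-commands the pronoun within its binding domain → coindexation would violate Principle B.
*Zara₃*: the pronoun c-commands this R-expression → coindexation would violate Principle C on *Zara₃*.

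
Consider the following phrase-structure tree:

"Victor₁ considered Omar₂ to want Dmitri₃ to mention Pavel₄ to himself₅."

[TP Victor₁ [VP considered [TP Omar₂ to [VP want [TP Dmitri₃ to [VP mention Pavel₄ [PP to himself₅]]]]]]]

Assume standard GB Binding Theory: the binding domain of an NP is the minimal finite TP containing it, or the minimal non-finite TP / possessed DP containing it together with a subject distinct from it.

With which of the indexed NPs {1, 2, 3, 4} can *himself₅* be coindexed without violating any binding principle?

{3, 4}

*himself* is an anaphor, so Principle A applies: it must be bound in its binding domain.
Binding domain of *himself₅*: the embedded TP, whose subject is Dmitri₃.
*Victor₁* c-commands the anaphor but is outside its binding domain → cannot satisfy Principle A.
*Omar₂* c-commands the anaphor but is outside its binding domain → cannot satisfy Principle A.
*Dmitri₃* c-commands the anaphor within its binding domain → licit binder.
*Pavel₄* c-commands the anaphor within its binding domain → licit binder.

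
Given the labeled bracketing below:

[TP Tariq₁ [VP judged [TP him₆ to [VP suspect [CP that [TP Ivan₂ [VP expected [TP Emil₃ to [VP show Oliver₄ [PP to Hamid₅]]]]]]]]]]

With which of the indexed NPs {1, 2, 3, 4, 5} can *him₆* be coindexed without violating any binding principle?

none

*him* is a pronoun, so Principle B applies: it must be free in its binding domain.
Binding domain of *him₆*: the matrix TP, whose subject is Tariq₁.
*Tariq₁* c-commands the pronoun within its binding domain → coindexation would violate Principle B.
*Ivan₂*: the pronoun c-commands this R-expression → coindexation would violate Principle C on *Ivan₂*.
*Emil₃*: the pronoun c-commands this R-expression → coindexation would violate Principle C on *Emil₃*.
*Oliver₄*: the pronoun c-commands this R-expression → coindexation would violate Principle C on *Oliver₄*.
*Hamid₅*: the pronoun c-commands this R-expression → coindexation would violate Principle C on *Hamid₅*.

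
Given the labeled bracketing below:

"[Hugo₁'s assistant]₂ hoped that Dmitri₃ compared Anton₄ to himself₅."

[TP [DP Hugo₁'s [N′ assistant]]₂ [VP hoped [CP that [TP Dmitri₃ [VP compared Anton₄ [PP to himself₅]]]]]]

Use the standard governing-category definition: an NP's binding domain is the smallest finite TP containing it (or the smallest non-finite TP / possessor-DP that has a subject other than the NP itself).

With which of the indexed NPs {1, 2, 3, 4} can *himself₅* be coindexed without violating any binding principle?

*himself* is an anaphor, so Principle A applies: it must be bound in its binding domain.
Binding domain of *himself₅*: the embedded TP, whose subject is Dmitri₃.
*Hugo₁* does not c-command the anaphor → cannot bind it.
*[Hugo₁'s assistant]₂* c-commands the anaphor but is outside its binding domain → cannot satisfy Principle A.
*Dmitri₃* c-commands the anaphor within its binding domain → licit binder.
*Anton₄* c-commands the anaphor within its binding domain → licit binder.

{3, 4}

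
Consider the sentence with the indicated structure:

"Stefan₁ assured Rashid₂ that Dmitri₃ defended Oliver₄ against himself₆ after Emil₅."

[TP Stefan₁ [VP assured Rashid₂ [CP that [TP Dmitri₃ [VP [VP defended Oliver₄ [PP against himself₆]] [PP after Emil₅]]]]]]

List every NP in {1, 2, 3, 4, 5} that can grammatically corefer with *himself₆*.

*himself* is an anaphor, so Principle A applies: it must be bound in its binding domain.
Binding domain of *himself₆*: the embedded TP, whose subject is Dmitri₃.
*Stefan₁* c-commands the anaphor but is outside its binding domain → cannot satisfy Principle A.
*Rashid₂* c-commands the anaphor but is outside its binding domain → cannot satisfy Principle A.
*Dmitri₃* c-commands the anaphor within its binding domain → licit binder.
*Oliver₄* c-commands the anaphor within its binding domain → licit binder.
*Emil₅* does not c-command the anaphor → cannot bind it.

{3, 4}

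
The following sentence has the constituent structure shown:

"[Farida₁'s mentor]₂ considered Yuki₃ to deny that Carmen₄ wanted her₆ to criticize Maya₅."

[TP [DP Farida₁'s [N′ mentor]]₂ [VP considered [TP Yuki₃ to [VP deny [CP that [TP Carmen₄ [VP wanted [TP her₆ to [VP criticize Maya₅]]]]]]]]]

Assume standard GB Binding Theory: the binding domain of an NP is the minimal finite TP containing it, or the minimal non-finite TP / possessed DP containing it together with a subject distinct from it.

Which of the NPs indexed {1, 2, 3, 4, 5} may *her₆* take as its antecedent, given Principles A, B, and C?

{1, 2, 3}

*her* is a pronoun, so Principle B applies: it must be free in its binding domain.
Binding domain of *her₆*: the embedded TP, whose subject is Carmen₄.
*Farida₁* and the pronoun do not c-command one another → neither Principle B nor Principle C is at stake; coindexation permitted.
*[Farida₁'s mentor]₂* c-commands the pronoun but from outside its binding domain, and is not c-commanded by it → coindexation permitted.
*Yuki₃* c-commands the pronoun but from outside its binding domain, and is not c-commanded by it → coindexation permitted.
*Carmen₄* c-commands the pronoun within its binding domain → coindexation would violate Principle B.
*Maya₅*: the pronoun c-commands this R-expression → coindexation would violate Principle C on *Maya₅*.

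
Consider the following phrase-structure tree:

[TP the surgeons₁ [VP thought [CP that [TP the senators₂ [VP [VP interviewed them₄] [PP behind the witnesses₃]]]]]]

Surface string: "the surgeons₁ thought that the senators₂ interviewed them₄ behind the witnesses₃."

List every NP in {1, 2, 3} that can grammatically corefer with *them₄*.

{1, 3}

*them* is a pronoun, so Principle B applies: it must be free in its binding domain.
Binding domain of *them₄*: the embedded TP, whose subject is the senators₂.
*the surgeons₁* c-commands the pronoun but from outside its binding domain, and is not c-commanded by it → coindexation permitted.
*the senators₂* c-commands the pronoun within its binding domain → coindexation would violate Principle B.
*the witnesses₃* and the pronoun do not c-command one another → neither Principle B nor Principle C is at stake; coindexation permitted.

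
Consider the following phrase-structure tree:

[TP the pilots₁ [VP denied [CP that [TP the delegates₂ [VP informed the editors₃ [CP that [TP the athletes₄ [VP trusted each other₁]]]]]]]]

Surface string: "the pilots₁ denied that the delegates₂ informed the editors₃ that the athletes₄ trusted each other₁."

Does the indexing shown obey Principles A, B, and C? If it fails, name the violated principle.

Principle A

The two coindexed NPs are *the pilots₁* and *each other₁*.
*each other₁* is an anaphor. Principle A requires it to be bound within its binding domain — the embedded TP, whose subject is the athletes₄.
Within that domain it is c-commanded by *the athletes₄*, which does not share its index.
*the pilots₁* does c-command the anaphor, but from outside its binding domain.
The anaphor is unbound in its domain → Principle A violation.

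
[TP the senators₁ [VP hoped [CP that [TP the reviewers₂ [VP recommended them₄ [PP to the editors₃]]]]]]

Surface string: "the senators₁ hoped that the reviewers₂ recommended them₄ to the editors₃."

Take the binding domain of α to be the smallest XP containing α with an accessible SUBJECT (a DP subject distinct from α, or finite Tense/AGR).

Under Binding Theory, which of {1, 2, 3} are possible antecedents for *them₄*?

{1}

*them* is a pronoun, so Principle B applies: it must be free in its binding domain.
Binding domain of *them₄*: the embedded TP, whose subject is the reviewers₂.
*the senators₁* c-commands the pronoun but from outside its binding domain, and is not c-commanded by it → coindexation permitted.
*the reviewers₂* c-commands the pronoun within its binding domain → coindexation would violate Principle B.
*the editors₃*: the pronoun c-commands this R-expression → coindexation would violate Principle C on *the editors₃*.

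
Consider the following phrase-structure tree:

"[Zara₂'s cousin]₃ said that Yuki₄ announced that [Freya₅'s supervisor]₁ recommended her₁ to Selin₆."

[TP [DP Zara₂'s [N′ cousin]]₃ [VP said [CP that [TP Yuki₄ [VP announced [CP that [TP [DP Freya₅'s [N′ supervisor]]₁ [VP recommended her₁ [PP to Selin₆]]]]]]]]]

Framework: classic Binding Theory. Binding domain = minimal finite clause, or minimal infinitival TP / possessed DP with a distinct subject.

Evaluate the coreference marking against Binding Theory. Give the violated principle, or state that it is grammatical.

The two coindexed NPs are *[Freya₅'s supervisor]₁* and *her₁*.
*her₁* is a pronoun. Its binding domain is the embedded TP, whose subject is [Freya₅'s supervisor]₁.
*[Freya₅'s supervisor]₁* c-commands it within that domain and carries the same index.
The pronoun is locally bound → Principle B violation.

Principle B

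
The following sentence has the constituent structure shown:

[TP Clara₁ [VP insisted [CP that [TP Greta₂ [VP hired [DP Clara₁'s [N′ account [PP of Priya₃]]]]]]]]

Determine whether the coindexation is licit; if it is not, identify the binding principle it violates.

Principle C

The two coindexed NPs are *Clara₁* (the higher occurrence) and *Clara₁* (the lower occurrence).
*Clara₁* (the lower occurrence) is an R-expression. Principle C requires it to be free everywhere.
*Clara₁* (the higher occurrence) c-commands it and carries the same index.
The R-expression is bound → Principle C violation.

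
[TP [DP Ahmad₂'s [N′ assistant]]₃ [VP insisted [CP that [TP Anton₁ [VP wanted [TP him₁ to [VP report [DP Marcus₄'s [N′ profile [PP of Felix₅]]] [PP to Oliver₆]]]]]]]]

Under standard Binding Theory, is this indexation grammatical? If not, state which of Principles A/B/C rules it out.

Principle B

The two coindexed NPs are *Anton₁* and *him₁*.
*him₁* is a pronoun. Its binding domain is the embedded TP, whose subject is Anton₁.
*Anton₁* c-commands it within that domain and carries the same index.
The pronoun is locally bound → Principle B violation.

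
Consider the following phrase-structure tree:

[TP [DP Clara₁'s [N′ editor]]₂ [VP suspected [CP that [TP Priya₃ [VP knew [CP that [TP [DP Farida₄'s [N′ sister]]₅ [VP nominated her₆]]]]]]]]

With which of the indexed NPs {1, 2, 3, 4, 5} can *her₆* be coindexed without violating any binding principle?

*her* is a pronoun, so Principle B applies: it must be free in its binding domain.
Binding domain of *her₆*: the embedded TP, whose subject is [Farida₄'s sister]₅.
*Clara₁* and the pronoun do not c-command one another → neither Principle B nor Principle C is at stake; coindexation permitted.
*[Clara₁'s editor]₂* c-commands the pronoun but from outside its binding domain, and is not c-commanded by it → coindexation permitted.
*Priya₃* c-commands the pronoun but from outside its binding domain, and is not c-commanded by it → coindexation permitted.
*Farida₄* and the pronoun do not c-command one another → neither Principle B nor Principle C is at stake; coindexation permitted.
*[Farida₄'s sister]₅* c-commands the pronoun within its binding domain → coindexation would violate Principle B.

{1, 2, 3, 4}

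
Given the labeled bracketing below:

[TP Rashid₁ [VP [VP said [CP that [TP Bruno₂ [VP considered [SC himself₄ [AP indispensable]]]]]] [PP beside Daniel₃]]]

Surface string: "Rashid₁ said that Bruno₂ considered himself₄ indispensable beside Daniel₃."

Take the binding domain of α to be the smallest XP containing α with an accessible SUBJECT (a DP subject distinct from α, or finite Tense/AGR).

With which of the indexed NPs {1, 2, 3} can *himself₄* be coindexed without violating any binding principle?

{2}

*himself* is an anaphor, so Principle A applies: it must be bound in its binding domain.
Binding domain of *himself₄*: the embedded TP, whose subject is Bruno₂.
*Rashid₁* c-commands the anaphor but is outside its binding domain → cannot satisfy Principle A.
*Bruno₂* c-commands the anaphor within its binding domain → licit binder.
*Daniel₃* does not c-command the anaphor → cannot bind it.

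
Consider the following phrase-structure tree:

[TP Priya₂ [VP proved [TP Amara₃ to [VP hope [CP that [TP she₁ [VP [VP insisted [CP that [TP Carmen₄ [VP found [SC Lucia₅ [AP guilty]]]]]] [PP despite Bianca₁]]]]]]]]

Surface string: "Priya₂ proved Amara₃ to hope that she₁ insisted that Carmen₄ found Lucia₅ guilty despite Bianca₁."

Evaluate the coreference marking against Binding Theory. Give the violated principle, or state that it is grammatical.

Principle C

The two coindexed NPs are *she₁* and *Bianca₁*.
*Bianca₁* is an R-expression. Principle C requires it to be free everywhere.
*she₁* c-commands it and carries the same index.
The R-expression is bound → Principle C violation.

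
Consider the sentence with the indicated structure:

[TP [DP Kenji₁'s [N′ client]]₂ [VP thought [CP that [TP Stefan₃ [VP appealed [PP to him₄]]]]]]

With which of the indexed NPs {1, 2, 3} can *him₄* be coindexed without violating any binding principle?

*him* is a pronoun, so Principle B applies: it must be free in its binding domain.
Binding domain of *him₄*: the embedded TP, whose subject is Stefan₃.
*Kenji₁* and the pronoun do not c-command one another → neither Principle B nor Principle C is at stake; coindexation permitted.
*[Kenji₁'s client]₂* c-commands the pronoun but from outside its binding domain, and is not c-commanded by it → coindexation permitted.
*Stefan₃* c-commands the pronoun within its binding domain → coindexation would violate Principle B.

{1, 2}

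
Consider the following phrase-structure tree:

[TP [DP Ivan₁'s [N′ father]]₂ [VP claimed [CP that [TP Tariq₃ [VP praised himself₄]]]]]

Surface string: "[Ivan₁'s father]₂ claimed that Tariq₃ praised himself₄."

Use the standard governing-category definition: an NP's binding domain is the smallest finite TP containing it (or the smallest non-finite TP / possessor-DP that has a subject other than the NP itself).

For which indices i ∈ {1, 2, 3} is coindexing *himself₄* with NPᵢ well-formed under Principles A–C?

{3}

*himself* is an anaphor, so Principle A applies: it must be bound in its binding domain.
Binding domain of *himself₄*: the embedded TP, whose subject is Tariq₃.
*Ivan₁* does not c-command the anaphor → cannot bind it.
*[Ivan₁'s father]₂* c-commands the anaphor but is outside its binding domain → cannot satisfy Principle A.
*Tariq₃* c-commands the anaphor within its binding domain → licit binder.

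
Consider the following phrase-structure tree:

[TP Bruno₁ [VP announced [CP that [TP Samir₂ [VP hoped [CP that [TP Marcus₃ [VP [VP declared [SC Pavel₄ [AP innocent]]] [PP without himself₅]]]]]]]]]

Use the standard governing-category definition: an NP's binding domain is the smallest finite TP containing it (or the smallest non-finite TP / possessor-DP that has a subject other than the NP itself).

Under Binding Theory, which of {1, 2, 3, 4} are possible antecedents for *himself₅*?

{3}

*himself* is an anaphor, so Principle A applies: it must be bound in its binding domain.
Binding domain of *himself₅*: the embedded TP, whose subject is Marcus₃.
*Bruno₁* c-commands the anaphor but is outside its binding domain → cannot satisfy Principle A.
*Samir₂* c-commands the anaphor but is outside its binding domain → cannot satisfy Principle A.
*Marcus₃* c-commands the anaphor within its binding domain → licit binder.
*Pavel₄* does not c-command the anaphor → cannot bind it.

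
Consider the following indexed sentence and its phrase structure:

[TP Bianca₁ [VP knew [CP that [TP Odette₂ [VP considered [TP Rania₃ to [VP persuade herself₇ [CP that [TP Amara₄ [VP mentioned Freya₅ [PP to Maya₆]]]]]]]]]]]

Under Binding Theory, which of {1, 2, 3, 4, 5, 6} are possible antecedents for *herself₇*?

*herself* is an anaphor, so Principle A applies: it must be bound in its binding domain.
Binding domain of *herself₇*: the embedded TP, whose subject is Rania₃.
*Bianca₁* c-commands the anaphor but is outside its binding domain → cannot satisfy Principle A.
*Odette₂* c-commands the anaphor but is outside its binding domain → cannot satisfy Principle A.
*Rania₃* c-commands the anaphor within its binding domain → licit binder.
*Amara₄* does not c-command the anaphor → cannot bind it.
*Freya₅* does not c-command the anaphor → cannot bind it.
*Maya₆* does not c-command the anaphor → cannot bind it.

{3}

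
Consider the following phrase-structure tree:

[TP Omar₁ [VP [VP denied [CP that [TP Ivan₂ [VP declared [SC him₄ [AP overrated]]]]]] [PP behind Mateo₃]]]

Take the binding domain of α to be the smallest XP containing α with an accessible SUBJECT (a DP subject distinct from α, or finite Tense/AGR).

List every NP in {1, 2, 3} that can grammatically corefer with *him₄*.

*him* is a pronoun, so Principle B applies: it must be free in its binding domain.
Binding domain of *him₄*: the embedded TP, whose subject is Ivan₂.
*Omar₁* c-commands the pronoun but from outside its binding domain, and is not c-commanded by it → coindexation permitted.
*Ivan₂* c-commands the pronoun within its binding domain → coindexation would violate Principle B.
*Mateo₃* and the pronoun do not c-command one another → neither Principle B nor Principle C is at stake; coindexation permitted.

{1, 3}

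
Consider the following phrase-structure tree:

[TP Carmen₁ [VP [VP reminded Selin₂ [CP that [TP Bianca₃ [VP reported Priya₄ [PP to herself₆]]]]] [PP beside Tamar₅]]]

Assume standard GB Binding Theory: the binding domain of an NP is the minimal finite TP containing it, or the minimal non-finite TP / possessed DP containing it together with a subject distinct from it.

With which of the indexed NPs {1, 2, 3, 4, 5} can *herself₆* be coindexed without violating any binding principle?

*herself* is an anaphor, so Principle A applies: it must be bound in its binding domain.
Binding domain of *herself₆*: the embedded TP, whose subject is Bianca₃.
*Carmen₁* c-commands the anaphor but is outside its binding domain → cannot satisfy Principle A.
*Selin₂* c-commands the anaphor but is outside its binding domain → cannot satisfy Principle A.
*Bianca₃* c-commands the anaphor within its binding domain → licit binder.
*Priya₄* c-commands the anaphor within its binding domain → licit binder.
*Tamar₅* does not c-command the anaphor → cannot bind it.

{3, 4}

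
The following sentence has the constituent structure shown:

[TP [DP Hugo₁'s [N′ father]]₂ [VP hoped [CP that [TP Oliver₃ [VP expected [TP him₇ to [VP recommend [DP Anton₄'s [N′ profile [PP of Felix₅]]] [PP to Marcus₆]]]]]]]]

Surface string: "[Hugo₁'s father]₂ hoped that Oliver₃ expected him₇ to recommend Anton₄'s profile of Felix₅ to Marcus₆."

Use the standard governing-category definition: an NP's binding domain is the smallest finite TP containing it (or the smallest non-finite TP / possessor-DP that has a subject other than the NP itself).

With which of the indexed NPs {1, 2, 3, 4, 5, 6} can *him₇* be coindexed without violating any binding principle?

*him* is a pronoun, so Principle B applies: it must be free in its binding domain.
Binding domain of *him₇*: the embedded TP, whose subject is Oliver₃.
*Hugo₁* and the pronoun do not c-command one another → neither Principle B nor Principle C is at stake; coindexation permitted.
*[Hugo₁'s father]₂* c-commands the pronoun but from outside its binding domain, and is not c-commanded by it → coindexation permitted.
*Oliver₃* c-commands the pronoun within its binding domain → coindexation would violate Principle B.
*Anton₄*: the pronoun c-commands this R-expression → coindexation would violate Principle C on *Anton₄*.
*Felix₅*: the pronoun c-commands this R-expression → coindexation would violate Principle C on *Felix₅*.
*Marcus₆*: the pronoun c-commands this R-expression → coindexation would violate Principle C on *Marcus₆*.

{1, 2}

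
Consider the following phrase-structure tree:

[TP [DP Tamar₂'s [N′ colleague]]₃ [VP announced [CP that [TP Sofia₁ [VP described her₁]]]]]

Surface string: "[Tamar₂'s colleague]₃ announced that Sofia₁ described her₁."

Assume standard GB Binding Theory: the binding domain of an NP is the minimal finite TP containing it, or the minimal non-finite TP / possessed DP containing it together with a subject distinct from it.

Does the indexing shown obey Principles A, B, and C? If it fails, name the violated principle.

The two coindexed NPs are *Sofia₁* and *her₁*.
*her₁* is a pronoun. Its binding domain is the embedded TP, whose subject is Sofia₁.
*Sofia₁* c-commands it within that domain and carries the same index.
The pronoun is locally bound → Principle B violation.

Principle B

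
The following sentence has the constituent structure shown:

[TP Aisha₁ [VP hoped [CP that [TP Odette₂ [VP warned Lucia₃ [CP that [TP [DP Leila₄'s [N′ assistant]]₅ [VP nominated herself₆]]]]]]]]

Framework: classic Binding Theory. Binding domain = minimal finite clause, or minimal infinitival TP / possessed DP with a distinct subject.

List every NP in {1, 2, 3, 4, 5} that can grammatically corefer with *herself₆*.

*herself* is an anaphor, so Principle A applies: it must be bound in its binding domain.
Binding domain of *herself₆*: the embedded TP, whose subject is [Leila₄'s assistant]₅.
*Aisha₁* c-commands the anaphor but is outside its binding domain → cannot satisfy Principle A.
*Odette₂* c-commands the anaphor but is outside its binding domain → cannot satisfy Principle A.
*Lucia₃* c-commands the anaphor but is outside its binding domain → cannot satisfy Principle A.
*Leila₄* does not c-command the anaphor → cannot bind it.
*[Leila₄'s assistant]₅* c-commands the anaphor within its binding domain → licit binder.

{5}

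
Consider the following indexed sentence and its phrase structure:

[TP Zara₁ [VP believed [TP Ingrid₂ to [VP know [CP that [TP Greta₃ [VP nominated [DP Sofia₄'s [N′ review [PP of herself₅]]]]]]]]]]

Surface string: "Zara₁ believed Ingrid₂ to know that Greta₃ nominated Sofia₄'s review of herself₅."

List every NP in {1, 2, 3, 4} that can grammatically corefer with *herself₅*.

*herself* is an anaphor, so Principle A applies: it must be bound in its binding domain.
Binding domain of *herself₅*: the possessed DP, whose subject is Sofia₄.
*Zara₁* c-commands the anaphor but is outside its binding domain → cannot satisfy Principle A.
*Ingrid₂* c-commands the anaphor but is outside its binding domain → cannot satisfy Principle A.
*Greta₃* c-commands the anaphor but is outside its binding domain → cannot satisfy Principle A.
*Sofia₄* c-commands the anaphor within its binding domain → licit binder.

{4}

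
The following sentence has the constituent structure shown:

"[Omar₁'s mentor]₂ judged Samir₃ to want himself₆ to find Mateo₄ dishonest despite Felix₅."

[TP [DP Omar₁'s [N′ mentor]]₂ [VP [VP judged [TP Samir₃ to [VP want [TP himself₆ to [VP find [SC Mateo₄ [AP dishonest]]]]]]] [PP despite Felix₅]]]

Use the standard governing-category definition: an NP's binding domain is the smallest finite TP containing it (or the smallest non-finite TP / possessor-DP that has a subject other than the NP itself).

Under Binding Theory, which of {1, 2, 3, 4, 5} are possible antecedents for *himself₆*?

*himself* is an anaphor, so Principle A applies: it must be bound in its binding domain.
Binding domain of *himself₆*: the embedded TP, whose subject is Samir₃.
*Omar₁* does not c-command the anaphor → cannot bind it.
*[Omar₁'s mentor]₂* c-commands the anaphor but is outside its binding domain → cannot satisfy Principle A.
*Samir₃* c-commands the anaphor within its binding domain → licit binder.
*Mateo₄* does not c-command the anaphor → cannot bind it.
*Felix₅* does not c-command the anaphor → cannot bind it.

{3}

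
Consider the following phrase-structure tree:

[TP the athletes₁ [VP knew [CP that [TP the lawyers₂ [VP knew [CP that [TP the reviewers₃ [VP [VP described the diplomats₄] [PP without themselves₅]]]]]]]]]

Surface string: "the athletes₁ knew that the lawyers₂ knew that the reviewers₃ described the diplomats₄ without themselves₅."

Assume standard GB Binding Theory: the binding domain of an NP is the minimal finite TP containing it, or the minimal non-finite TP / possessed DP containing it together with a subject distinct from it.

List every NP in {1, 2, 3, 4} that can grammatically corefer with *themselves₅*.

{3}

*themselves* is an anaphor, so Principle A applies: it must be bound in its binding domain.
Binding domain of *themselves₅*: the embedded TP, whose subject is the reviewers₃.
*the athletes₁* c-commands the anaphor but is outside its binding domain → cannot satisfy Principle A.
*the lawyers₂* c-commands the anaphor but is outside its binding domain → cannot satisfy Principle A.
*the reviewers₃* c-commands the anaphor within its binding domain → licit binder.
*the diplomats₄* does not c-command the anaphor → cannot bind it.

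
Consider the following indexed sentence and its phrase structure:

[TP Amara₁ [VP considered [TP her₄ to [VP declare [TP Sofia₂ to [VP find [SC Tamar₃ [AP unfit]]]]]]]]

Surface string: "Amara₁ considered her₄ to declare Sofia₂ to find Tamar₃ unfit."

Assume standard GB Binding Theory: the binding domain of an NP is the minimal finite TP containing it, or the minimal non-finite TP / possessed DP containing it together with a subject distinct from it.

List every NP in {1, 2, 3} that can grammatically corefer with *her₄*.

*her* is a pronoun, so Principle B applies: it must be free in its binding domain.
Binding domain of *her₄*: the matrix TP, whose subject is Amara₁.
*Amara₁* c-commands the pronoun within its binding domain → coindexation would violate Principle B.
*Sofia₂*: the pronoun c-commands this R-expression → coindexation would violate Principle C on *Sofia₂*.
*Tamar₃*: the pronoun c-commands this R-expression → coindexation would violate Principle C on *Tamar₃*.

none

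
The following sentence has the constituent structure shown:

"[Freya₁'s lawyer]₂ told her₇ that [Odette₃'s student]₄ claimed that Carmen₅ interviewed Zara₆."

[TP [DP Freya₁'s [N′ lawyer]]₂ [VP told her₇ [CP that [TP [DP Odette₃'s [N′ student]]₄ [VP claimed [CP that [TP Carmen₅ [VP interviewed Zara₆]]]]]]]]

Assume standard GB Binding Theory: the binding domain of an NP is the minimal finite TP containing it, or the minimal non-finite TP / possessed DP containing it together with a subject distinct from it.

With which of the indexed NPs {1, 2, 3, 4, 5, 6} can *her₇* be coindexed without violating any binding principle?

{1}

*her* is a pronoun, so Principle B applies: it must be free in its binding domain.
Binding domain of *her₇*: the matrix TP, whose subject is [Freya₁'s lawyer]₂.
*Freya₁* and the pronoun do not c-command one another → neither Principle B nor Principle C is at stake; coindexation permitted.
*[Freya₁'s lawyer]₂* c-commands the pronoun within its binding domain → coindexation would violate Principle B.
*Odette₃*: the pronoun c-commands this R-expression → coindexation would violate Principle C on *Odette₃*.
*[Odette₃'s student]₄*: the pronoun c-commands this R-expression → coindexation would violate Principle C on *[Odette₃'s student]₄*.
*Carmen₅*: the pronoun c-commands this R-expression → coindexation would violate Principle C on *Carmen₅*.
*Zara₆*: the pronoun c-commands this R-expression → coindexation would violate Principle C on *Zara₆*.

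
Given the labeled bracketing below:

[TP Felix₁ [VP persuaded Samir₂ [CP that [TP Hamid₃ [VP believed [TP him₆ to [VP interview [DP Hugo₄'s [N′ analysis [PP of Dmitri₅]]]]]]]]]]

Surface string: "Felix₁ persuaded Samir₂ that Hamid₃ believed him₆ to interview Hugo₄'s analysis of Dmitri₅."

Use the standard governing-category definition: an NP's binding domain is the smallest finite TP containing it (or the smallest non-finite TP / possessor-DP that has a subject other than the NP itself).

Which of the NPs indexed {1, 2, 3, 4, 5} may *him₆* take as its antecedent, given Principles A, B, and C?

*him* is a pronoun, so Principle B applies: it must be free in its binding domain.
Binding domain of *him₆*: the embedded TP, whose subject is Hamid₃.
*Felix₁* c-commands the pronoun but from outside its binding domain, and is not c-commanded by it → coindexation permitted.
*Samir₂* c-commands the pronoun but from outside its binding domain, and is not c-commanded by it → coindexation permitted.
*Hamid₃* c-commands the pronoun within its binding domain → coindexation would violate Principle B.
*Hugo₄*: the pronoun c-commands this R-expression → coindexation would violate Principle C on *Hugo₄*.
*Dmitri₅*: the pronoun c-commands this R-expression → coindexation would violate Principle C on *Dmitri₅*.

{1, 2}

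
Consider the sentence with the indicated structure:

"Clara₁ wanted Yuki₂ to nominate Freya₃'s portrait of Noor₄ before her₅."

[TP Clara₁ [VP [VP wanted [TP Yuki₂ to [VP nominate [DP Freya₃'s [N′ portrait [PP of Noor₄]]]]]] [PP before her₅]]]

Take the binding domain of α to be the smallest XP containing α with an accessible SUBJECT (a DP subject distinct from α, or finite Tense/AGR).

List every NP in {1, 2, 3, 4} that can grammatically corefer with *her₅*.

*her* is a pronoun, so Principle B applies: it must be free in its binding domain.
Binding domain of *her₅*: the matrix TP, whose subject is Clara₁.
*Clara₁* c-commands the pronoun within its binding domain → coindexation would violate Principle B.
*Yuki₂* and the pronoun do not c-command one another → neither Principle B nor Principle C is at stake; coindexation permitted.
*Freya₃* and the pronoun do not c-command one another → neither Principle B nor Principle C is at stake; coindexation permitted.
*Noor₄* and the pronoun do not c-command one another → neither Principle B nor Principle C is at stake; coindexation permitted.

{2, 3, 4}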